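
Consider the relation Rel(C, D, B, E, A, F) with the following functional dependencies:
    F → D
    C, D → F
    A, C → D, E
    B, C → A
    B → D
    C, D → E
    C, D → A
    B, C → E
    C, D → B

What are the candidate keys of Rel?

{C} never appears on the right of any FD, so every key must include it.
{A, C}⁺ = {A, B, C, D, E, F} — all of the relation — so {A, C} is a candidate key.
{B, C}⁺ = {A, B, C, D, E, F} — all of the relation — so {B, C} is a candidate key.
{C, D}⁺ = {A, B, C, D, E, F} — all of the relation — so {C, D} is a candidate key.
{C, F}⁺ = {A, B, C, D, E, F} — all of the relation — so {C, F} is a candidate key.
These are minimal and exhaustive — every other superkey contains one of them.

{A, C}, {B, C}, {C, D}, {C, F}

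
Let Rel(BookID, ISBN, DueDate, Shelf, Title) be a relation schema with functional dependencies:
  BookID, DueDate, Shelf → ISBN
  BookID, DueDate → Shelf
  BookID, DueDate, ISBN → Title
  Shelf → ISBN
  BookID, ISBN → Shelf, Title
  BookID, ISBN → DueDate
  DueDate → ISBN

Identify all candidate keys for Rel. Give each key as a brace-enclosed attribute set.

{BookID, DueDate}, {BookID, ISBN}, {BookID, Shelf}

No FD produces {BookID}, so it must be in every candidate key.
{BookID, DueDate}⁺ = {BookID, DueDate, ISBN, Shelf, Title} — all of the relation — so {BookID, DueDate} is a candidate key.
{BookID, ISBN}⁺ = {BookID, DueDate, ISBN, Shelf, Title} — all of the relation — so {BookID, ISBN} is a candidate key.
{BookID, Shelf}⁺ = {BookID, DueDate, ISBN, Shelf, Title} — all of the relation — so {BookID, Shelf} is a candidate key.
These are minimal and exhaustive — every other superkey contains one of them.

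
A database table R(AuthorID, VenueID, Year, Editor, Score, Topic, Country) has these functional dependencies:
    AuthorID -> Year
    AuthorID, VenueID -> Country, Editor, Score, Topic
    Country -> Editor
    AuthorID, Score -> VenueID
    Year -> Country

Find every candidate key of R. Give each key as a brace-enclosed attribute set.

{AuthorID, Score}, {AuthorID, VenueID}

No FD produces {AuthorID}, so it must be in every candidate key.
{AuthorID, Score} is a candidate key since {AuthorID, Score}⁺ = {AuthorID, Country, Editor, Score, Topic, VenueID, Year} covers every attribute.
{AuthorID, VenueID} is a candidate key since {AuthorID, VenueID}⁺ = {AuthorID, Country, Editor, Score, Topic, VenueID, Year} covers every attribute.
These are minimal and exhaustive — every other superkey contains one of them.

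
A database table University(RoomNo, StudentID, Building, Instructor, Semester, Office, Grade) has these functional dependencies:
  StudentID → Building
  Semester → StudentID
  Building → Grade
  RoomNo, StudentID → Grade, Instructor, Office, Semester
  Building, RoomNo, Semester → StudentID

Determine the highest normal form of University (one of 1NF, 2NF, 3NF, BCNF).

Candidate keys: {RoomNo, Semester}, {RoomNo, StudentID}. Prime attributes: {RoomNo, Semester, StudentID}.
StudentID → Building breaks BCNF: {StudentID}⁺ = {Building, Grade, StudentID}, so {StudentID} is not a superkey.
StudentID → Building determines the non-prime attribute {Building} from a non-superkey — 3NF is violated.
{Semester} is a proper subset of the key {RoomNo, Semester}, and {Semester}⁺ contains the non-prime attributes {Building, Grade} — a partial dependency, so 2NF is violated.

1NF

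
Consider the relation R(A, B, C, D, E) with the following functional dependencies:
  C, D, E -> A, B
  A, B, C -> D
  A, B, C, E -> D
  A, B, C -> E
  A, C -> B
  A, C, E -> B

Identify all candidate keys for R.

Attributes never on any right-hand side: {C} — every candidate key must contain it.
Closure of {A, C} is {A, B, C, D, E}, the whole schema; {A, C} is a candidate key.
Closure of {C, D, E} is {A, B, C, D, E}, the whole schema; {C, D, E} is a candidate key.
These are minimal and exhaustive — every other superkey contains one of them.

{A, C}, {C, D, E}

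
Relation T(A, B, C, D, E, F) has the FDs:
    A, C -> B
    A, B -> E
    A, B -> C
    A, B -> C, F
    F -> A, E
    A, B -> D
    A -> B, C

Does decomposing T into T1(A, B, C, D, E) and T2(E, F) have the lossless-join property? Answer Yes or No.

Common attributes: {E}; their closure is {E}.
Neither T1 nor T2 is contained in that closure, so the decomposition is lossy.

No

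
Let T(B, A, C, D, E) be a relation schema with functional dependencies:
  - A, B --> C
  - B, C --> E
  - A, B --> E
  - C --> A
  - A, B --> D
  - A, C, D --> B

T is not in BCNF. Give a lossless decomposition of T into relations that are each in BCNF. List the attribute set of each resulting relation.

Candidate keys of the original relation: {A, B}, {B, C}, {C, D}.
{A, B, C, D, E}: {C} determines {A, C} here but is not a superkey — split on C --> A, giving {A, C} and {B, C, D, E}.
{A, C} has no BCNF violation.
{B, C, D, E} has no BCNF violation.

{A, C}; {B, C, D, E}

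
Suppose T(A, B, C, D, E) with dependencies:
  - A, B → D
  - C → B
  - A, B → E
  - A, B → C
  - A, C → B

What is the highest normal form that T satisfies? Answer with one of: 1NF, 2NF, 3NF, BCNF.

3NF

Candidate keys: {A, B}, {A, C}. Prime attributes: {A, B, C}.
C → B breaks BCNF: {C}⁺ = {B, C}, so {C} is not a superkey.
Since {B} ⊆ prime attributes and every other non-superkey FD also has a prime right side, the schema is in 3NF.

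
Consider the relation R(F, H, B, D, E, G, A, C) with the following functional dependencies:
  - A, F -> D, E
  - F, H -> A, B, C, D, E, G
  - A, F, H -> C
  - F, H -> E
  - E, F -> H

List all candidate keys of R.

No FD produces {F}, so it must be in every candidate key.
{A, F}⁺ = {A, B, C, D, E, F, G, H} — all of the relation — so {A, F} is a candidate key.
{E, F}⁺ = {A, B, C, D, E, F, G, H} — all of the relation — so {E, F} is a candidate key.
{F, H}⁺ = {A, B, C, D, E, F, G, H} — all of the relation — so {F, H} is a candidate key.
No proper subset of any of these is a key, and no other minimal superkey exists.

{A, F}, {E, F}, {F, H}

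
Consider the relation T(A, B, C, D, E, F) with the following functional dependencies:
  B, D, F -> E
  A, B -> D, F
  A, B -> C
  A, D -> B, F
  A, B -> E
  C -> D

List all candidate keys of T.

{A, B}, {A, C}, {A, D}

Attributes never on any right-hand side: {A} — every candidate key must contain it.
Closure of {A, B} is {A, B, C, D, E, F}, the whole schema; {A, B} is a candidate key.
Closure of {A, C} is {A, B, C, D, E, F}, the whole schema; {A, C} is a candidate key.
Closure of {A, D} is {A, B, C, D, E, F}, the whole schema; {A, D} is a candidate key.
Any other superkey properly contains one of these, so there are no further candidate keys.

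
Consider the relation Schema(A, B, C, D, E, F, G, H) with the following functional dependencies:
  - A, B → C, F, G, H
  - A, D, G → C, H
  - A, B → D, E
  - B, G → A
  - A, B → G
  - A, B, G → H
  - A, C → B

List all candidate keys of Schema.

{A, B}, {A, C}, {A, D, G}, {B, G}

{A, B}⁺ = {A, B, C, D, E, F, G, H} — all of the relation — so {A, B} is a candidate key.
{A, C}⁺ = {A, B, C, D, E, F, G, H} — all of the relation — so {A, C} is a candidate key.
{B, G}⁺ = {A, B, C, D, E, F, G, H} — all of the relation — so {B, G} is a candidate key.
{A, D, G}⁺ = {A, B, C, D, E, F, G, H} — all of the relation — so {A, D, G} is a candidate key.
Any other superkey properly contains one of these, so there are no further candidate keys.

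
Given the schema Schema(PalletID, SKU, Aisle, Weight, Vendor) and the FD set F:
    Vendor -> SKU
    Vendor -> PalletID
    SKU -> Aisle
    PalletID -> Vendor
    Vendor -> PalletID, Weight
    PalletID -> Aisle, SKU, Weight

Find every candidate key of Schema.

{PalletID}, {Vendor}

{PalletID}⁺ = {Aisle, PalletID, SKU, Vendor, Weight}, which is every attribute, so {PalletID} is a candidate key.
{Vendor}⁺ = {Aisle, PalletID, SKU, Vendor, Weight}, which is every attribute, so {Vendor} is a candidate key.
No proper subset of any of these is a key, and no other minimal superkey exists.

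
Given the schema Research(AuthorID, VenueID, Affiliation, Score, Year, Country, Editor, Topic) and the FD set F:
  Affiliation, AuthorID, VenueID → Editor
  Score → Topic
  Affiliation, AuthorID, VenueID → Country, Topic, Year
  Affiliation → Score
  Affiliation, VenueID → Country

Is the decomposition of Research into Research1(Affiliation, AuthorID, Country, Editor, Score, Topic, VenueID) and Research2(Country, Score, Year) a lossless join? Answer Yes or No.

No

Common attributes: {Country, Score}; their closure is {Country, Score, Topic}.
The closure covers neither Research1 nor Research2 entirely; the join is not lossless.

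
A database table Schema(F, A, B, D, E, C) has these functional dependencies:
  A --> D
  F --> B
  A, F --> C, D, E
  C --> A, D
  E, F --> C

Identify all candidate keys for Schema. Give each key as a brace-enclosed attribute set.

No FD produces {F}, so it must be in every candidate key.
Closure of {A, F} is {A, B, C, D, E, F}, the whole schema; {A, F} is a candidate key.
Closure of {C, F} is {A, B, C, D, E, F}, the whole schema; {C, F} is a candidate key.
Closure of {E, F} is {A, B, C, D, E, F}, the whole schema; {E, F} is a candidate key.
These are minimal and exhaustive — every other superkey contains one of them.

{A, F}, {C, F}, {E, F}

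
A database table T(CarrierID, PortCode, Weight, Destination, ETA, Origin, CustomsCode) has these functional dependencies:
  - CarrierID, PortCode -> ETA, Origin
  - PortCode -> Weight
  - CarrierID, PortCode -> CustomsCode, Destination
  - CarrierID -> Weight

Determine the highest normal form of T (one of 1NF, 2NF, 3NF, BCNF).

Candidate key: {CarrierID, PortCode}. Prime attributes: {CarrierID, PortCode}.
PortCode -> Weight: {PortCode}⁺ = {PortCode, Weight}, which is not all of the attributes, so the left side is not a superkey — BCNF is violated.
Because {Weight} is non-prime and the left side of PortCode -> Weight is not a superkey, the relation is not in 3NF.
The proper key subset {CarrierID} of {CarrierID, PortCode} determines non-prime {Weight}, so the relation is not even in 2NF.

1NF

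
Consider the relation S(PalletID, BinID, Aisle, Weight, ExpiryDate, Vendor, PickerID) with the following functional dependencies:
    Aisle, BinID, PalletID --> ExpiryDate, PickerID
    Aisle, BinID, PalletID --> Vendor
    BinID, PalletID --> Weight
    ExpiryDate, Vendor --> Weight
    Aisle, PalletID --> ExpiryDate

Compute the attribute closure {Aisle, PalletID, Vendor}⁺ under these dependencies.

{Aisle, ExpiryDate, PalletID, Vendor, Weight}

Start with {Aisle, PalletID, Vendor}.
Aisle, PalletID --> ExpiryDate applies; add {ExpiryDate} → now {Aisle, ExpiryDate, PalletID, Vendor}.
ExpiryDate, Vendor --> Weight applies; add {Weight} → now {Aisle, ExpiryDate, PalletID, Vendor, Weight}.
No further FD applies.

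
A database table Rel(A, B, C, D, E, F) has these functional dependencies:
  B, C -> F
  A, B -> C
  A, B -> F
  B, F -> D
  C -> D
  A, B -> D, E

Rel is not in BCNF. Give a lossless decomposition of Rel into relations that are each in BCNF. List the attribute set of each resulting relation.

Candidate key of the original relation: {A, B}.
{A, B, C, D, E, F}: {B, C} determines {B, C, D, F} here but is not a superkey — split on B, C -> D, F, giving {B, C, D, F} and {A, B, C, E}.
{B, C, D, F}: {B, F} determines {B, D, F} here but is not a superkey — split on B, F -> D, giving {B, D, F} and {B, C, F}.
{B, D, F} has no BCNF violation.
{B, C, F} has no BCNF violation.
{A, B, C, E} has no BCNF violation.

{A, B, C, E}; {B, C, F}; {B, D, F}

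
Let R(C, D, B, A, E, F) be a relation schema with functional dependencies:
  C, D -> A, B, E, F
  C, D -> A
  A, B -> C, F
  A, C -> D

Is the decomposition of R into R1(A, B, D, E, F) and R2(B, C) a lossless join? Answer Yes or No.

No

R1 ∩ R2 = {B}; its closure under F is {B}.
Neither R1 nor R2 is contained in that closure, so the decomposition is lossy.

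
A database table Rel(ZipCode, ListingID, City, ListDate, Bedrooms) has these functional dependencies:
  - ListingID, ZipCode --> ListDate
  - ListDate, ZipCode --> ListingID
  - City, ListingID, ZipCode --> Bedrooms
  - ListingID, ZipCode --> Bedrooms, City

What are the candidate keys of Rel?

{ListDate, ZipCode}, {ListingID, ZipCode}

No FD produces {ZipCode}, so it must be in every candidate key.
Closure of {ListDate, ZipCode} is {Bedrooms, City, ListDate, ListingID, ZipCode}, the whole schema; {ListDate, ZipCode} is a candidate key.
Closure of {ListingID, ZipCode} is {Bedrooms, City, ListDate, ListingID, ZipCode}, the whole schema; {ListingID, ZipCode} is a candidate key.
These are minimal and exhaustive — every other superkey contains one of them.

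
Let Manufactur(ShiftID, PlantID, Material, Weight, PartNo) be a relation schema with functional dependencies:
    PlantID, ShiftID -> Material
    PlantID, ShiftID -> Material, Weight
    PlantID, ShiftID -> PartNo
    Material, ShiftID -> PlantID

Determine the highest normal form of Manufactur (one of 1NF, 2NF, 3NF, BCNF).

Candidate keys: {Material, ShiftID}, {PlantID, ShiftID}. Prime attributes: {Material, PlantID, ShiftID}.
Every FD has a superkey on the left, so the relation is in BCNF.

BCNF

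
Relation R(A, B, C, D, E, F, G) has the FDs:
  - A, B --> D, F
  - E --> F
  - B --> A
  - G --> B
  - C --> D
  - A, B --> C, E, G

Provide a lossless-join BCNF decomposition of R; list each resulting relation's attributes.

Candidate keys of the original relation: {B}, {G}.
Within {A, B, C, D, E, F, G}: {E}⁺ ∩ {A, B, C, D, E, F, G} = {E, F}, not the whole set, so E --> F violates BCNF; decompose into {E, F} and {A, B, C, D, E, G}.
{E, F} has no BCNF violation.
Within {A, B, C, D, E, G}: {C}⁺ ∩ {A, B, C, D, E, G} = {C, D}, not the whole set, so C --> D violates BCNF; decompose into {C, D} and {A, B, C, E, G}.
{C, D} has no BCNF violation.
{A, B, C, E, G} has no BCNF violation.

{A, B, C, E, G}; {C, D}; {E, F}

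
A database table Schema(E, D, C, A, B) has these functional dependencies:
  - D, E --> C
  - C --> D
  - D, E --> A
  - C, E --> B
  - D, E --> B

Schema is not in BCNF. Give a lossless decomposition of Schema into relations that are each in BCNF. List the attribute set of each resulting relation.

{A, B, C, E}; {C, D}

Candidate keys of the original relation: {C, E}, {D, E}.
In {A, B, C, D, E}, {C} is not a superkey ({C}⁺ restricted to this set is {C, D}), so split on C --> D into {C, D} and {A, B, C, E}.
{C, D} has no BCNF violation.
{A, B, C, E} has no BCNF violation.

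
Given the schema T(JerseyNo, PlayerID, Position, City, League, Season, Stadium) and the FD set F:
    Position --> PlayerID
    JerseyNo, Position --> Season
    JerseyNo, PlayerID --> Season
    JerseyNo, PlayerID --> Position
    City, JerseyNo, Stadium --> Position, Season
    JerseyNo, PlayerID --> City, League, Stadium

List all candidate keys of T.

{City, JerseyNo, Stadium}, {JerseyNo, PlayerID}, {JerseyNo, Position}

{JerseyNo} never appears on the right of any FD, so every key must include it.
Closure of {JerseyNo, PlayerID} is {City, JerseyNo, League, PlayerID, Position, Season, Stadium}, the whole schema; {JerseyNo, PlayerID} is a candidate key.
Closure of {JerseyNo, Position} is {City, JerseyNo, League, PlayerID, Position, Season, Stadium}, the whole schema; {JerseyNo, Position} is a candidate key.
Closure of {City, JerseyNo, Stadium} is {City, JerseyNo, League, PlayerID, Position, Season, Stadium}, the whole schema; {City, JerseyNo, Stadium} is a candidate key.
Any other superkey properly contains one of these, so there are no further candidate keys.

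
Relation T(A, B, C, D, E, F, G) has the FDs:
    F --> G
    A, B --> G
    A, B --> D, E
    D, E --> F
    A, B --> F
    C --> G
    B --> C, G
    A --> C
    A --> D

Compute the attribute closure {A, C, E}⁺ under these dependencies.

Start with {A, C, E}.
C --> G applies; add {G} → now {A, C, E, G}.
A --> D applies; add {D} → now {A, C, D, E, G}.
D, E --> F applies; add {F} → now {A, C, D, E, F, G}.
No further FD applies.

{A, C, D, E, F, G}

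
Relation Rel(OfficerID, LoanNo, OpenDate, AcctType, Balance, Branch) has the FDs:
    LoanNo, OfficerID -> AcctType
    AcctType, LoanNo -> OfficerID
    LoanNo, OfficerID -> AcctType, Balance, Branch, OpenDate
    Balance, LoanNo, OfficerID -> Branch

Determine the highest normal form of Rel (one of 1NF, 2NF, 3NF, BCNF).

Candidate keys: {AcctType, LoanNo}, {LoanNo, OfficerID}. Prime attributes: {AcctType, LoanNo, OfficerID}.
Each dependency's left side is a superkey — BCNF holds.

BCNF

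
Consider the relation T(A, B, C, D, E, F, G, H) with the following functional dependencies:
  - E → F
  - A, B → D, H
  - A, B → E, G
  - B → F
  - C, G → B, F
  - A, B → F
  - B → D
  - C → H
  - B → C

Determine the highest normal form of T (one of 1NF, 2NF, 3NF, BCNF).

Candidate keys: {A, B}, {A, C, G}. Prime attributes: {A, B, C, G}.
For E → F we have {E}⁺ = {E, F}; {E} is not a superkey, so BCNF fails.
E → F determines the non-prime attribute {F} from a non-superkey — 3NF is violated.
Since {B} ⊂ {A, B} and {B}⁺ ⊇ {D, F, H} with {D, F, H} non-prime, there is a partial dependency; 2NF fails.

1NF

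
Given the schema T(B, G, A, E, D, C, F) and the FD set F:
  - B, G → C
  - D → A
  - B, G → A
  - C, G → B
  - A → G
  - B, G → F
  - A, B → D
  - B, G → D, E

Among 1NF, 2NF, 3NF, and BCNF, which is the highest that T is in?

Candidate keys: {A, B}, {A, C}, {B, D}, {B, G}, {C, D}, {C, G}. Prime attributes: {A, B, C, D, G}.
D → A: {D}⁺ = {A, D, G}, which is not all of the attributes, so the left side is not a superkey — BCNF is violated.
But every attribute on its right side ({A}) is prime, and the same holds for every other non-superkey FD, so 3NF still holds.

3NF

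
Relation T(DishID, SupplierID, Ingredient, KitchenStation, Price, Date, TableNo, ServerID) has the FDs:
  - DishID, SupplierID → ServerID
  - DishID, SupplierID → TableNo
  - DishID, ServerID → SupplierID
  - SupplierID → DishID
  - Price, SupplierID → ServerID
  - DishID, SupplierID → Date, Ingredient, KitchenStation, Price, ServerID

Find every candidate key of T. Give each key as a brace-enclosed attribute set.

{DishID, ServerID}, {SupplierID}

Closure of {SupplierID} is {Date, DishID, Ingredient, KitchenStation, Price, ServerID, SupplierID, TableNo}, the whole schema; {SupplierID} is a candidate key.
Closure of {DishID, ServerID} is {Date, DishID, Ingredient, KitchenStation, Price, ServerID, SupplierID, TableNo}, the whole schema; {DishID, ServerID} is a candidate key.
Any other superkey properly contains one of these, so there are no further candidate keys.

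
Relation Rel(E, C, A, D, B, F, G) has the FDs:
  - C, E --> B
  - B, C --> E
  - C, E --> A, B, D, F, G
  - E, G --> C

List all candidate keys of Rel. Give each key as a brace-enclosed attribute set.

{B, C}, {C, E}, {E, G}

{B, C} is a candidate key since {B, C}⁺ = {A, B, C, D, E, F, G} covers every attribute.
{C, E} is a candidate key since {C, E}⁺ = {A, B, C, D, E, F, G} covers every attribute.
{E, G} is a candidate key since {E, G}⁺ = {A, B, C, D, E, F, G} covers every attribute.
These are minimal and exhaustive — every other superkey contains one of them.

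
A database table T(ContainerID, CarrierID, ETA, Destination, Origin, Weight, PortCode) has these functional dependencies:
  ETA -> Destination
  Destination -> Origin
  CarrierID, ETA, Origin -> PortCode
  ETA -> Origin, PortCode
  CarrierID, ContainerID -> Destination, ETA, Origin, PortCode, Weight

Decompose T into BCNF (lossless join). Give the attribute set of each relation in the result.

{CarrierID, ContainerID, ETA, Weight}; {Destination, ETA, PortCode}; {Destination, Origin}

Candidate key of the original relation: {CarrierID, ContainerID}.
In {CarrierID, ContainerID, Destination, ETA, Origin, PortCode, Weight}, {ETA} is not a superkey ({ETA}⁺ restricted to this set is {Destination, ETA, Origin, PortCode}), so split on ETA -> Destination, Origin, PortCode into {Destination, ETA, Origin, PortCode} and {CarrierID, ContainerID, ETA, Weight}.
In {Destination, ETA, Origin, PortCode}, {Destination} is not a superkey ({Destination}⁺ restricted to this set is {Destination, Origin}), so split on Destination -> Origin into {Destination, Origin} and {Destination, ETA, PortCode}.
{Destination, Origin} has no BCNF violation.
{Destination, ETA, PortCode} has no BCNF violation.
{CarrierID, ContainerID, ETA, Weight} has no BCNF violation.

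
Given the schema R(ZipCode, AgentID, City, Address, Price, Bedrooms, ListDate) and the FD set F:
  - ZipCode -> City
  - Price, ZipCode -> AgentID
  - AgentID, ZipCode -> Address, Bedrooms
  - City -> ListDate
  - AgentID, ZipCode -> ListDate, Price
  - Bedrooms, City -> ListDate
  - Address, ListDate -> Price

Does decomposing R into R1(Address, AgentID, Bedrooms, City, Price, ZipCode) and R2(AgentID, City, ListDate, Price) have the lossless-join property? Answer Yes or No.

The shared attributes are {AgentID, City, Price} and {AgentID, City, Price}⁺ = {AgentID, City, ListDate, Price}.
R2 is contained in that closure, so R1 ∩ R2 -> R2 holds and the join is lossless.

Yes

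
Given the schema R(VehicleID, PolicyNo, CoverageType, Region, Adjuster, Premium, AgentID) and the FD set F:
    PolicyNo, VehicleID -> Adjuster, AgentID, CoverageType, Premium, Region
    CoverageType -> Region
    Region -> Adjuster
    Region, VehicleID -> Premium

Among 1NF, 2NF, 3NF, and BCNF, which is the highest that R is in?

2NF

Candidate key: {PolicyNo, VehicleID}. Prime attributes: {PolicyNo, VehicleID}.
CoverageType -> Region: {CoverageType}⁺ = {Adjuster, CoverageType, Region}, which is not all of the attributes, so the left side is not a superkey — BCNF is violated.
CoverageType -> Region determines the non-prime attribute {Region} from a non-superkey — 3NF is violated.
No non-prime attribute depends on a proper subset of any candidate key, so 2NF holds.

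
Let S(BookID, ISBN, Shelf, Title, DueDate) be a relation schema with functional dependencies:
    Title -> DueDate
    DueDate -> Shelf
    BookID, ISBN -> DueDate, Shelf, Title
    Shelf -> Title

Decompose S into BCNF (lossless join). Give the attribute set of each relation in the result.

{BookID, ISBN, Title}; {DueDate, Shelf, Title}

Candidate key of the original relation: {BookID, ISBN}.
{BookID, DueDate, ISBN, Shelf, Title}: {Title} determines {DueDate, Shelf, Title} here but is not a superkey — split on Title -> DueDate, Shelf, giving {DueDate, Shelf, Title} and {BookID, ISBN, Title}.
{DueDate, Shelf, Title} has no BCNF violation.
{BookID, ISBN, Title} has no BCNF violation.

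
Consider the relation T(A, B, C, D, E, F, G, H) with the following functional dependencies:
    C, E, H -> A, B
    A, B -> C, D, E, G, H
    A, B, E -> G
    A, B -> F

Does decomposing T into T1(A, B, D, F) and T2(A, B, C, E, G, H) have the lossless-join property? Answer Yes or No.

The shared attributes are {A, B} and {A, B}⁺ = {A, B, C, D, E, F, G, H}.
T1 is contained in that closure, so T1 ∩ T2 -> T1 holds and the join is lossless.

Yes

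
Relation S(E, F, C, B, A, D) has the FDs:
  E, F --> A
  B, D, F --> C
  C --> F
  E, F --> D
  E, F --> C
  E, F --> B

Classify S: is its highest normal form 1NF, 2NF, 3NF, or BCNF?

3NF

Candidate keys: {C, E}, {E, F}. Prime attributes: {C, E, F}.
B, D, F --> C: {B, D, F}⁺ = {B, C, D, F}, which is not all of the attributes, so the left side is not a superkey — BCNF is violated.
Its right-hand attributes {C} are all prime, as are those of every other non-superkey FD — the relation is in 3NF.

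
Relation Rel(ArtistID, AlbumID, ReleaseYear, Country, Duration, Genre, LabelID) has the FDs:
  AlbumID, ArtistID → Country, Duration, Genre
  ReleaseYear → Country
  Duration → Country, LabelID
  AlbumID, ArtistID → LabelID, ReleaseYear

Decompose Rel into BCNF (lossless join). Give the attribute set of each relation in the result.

{AlbumID, ArtistID, Duration, Genre, ReleaseYear}; {Country, ReleaseYear}; {Duration, LabelID}

Candidate key of the original relation: {AlbumID, ArtistID}.
Within {AlbumID, ArtistID, Country, Duration, Genre, LabelID, ReleaseYear}: {ReleaseYear}⁺ ∩ {AlbumID, ArtistID, Country, Duration, Genre, LabelID, ReleaseYear} = {Country, ReleaseYear}, not the whole set, so ReleaseYear → Country violates BCNF; decompose into {Country, ReleaseYear} and {AlbumID, ArtistID, Duration, Genre, LabelID, ReleaseYear}.
{Country, ReleaseYear}: every determinant is a superkey — BCNF.
Within {AlbumID, ArtistID, Duration, Genre, LabelID, ReleaseYear}: {Duration}⁺ ∩ {AlbumID, ArtistID, Duration, Genre, LabelID, ReleaseYear} = {Duration, LabelID}, not the whole set, so Duration → LabelID violates BCNF; decompose into {Duration, LabelID} and {AlbumID, ArtistID, Duration, Genre, ReleaseYear}.
{Duration, LabelID}: every determinant is a superkey — BCNF.
{AlbumID, ArtistID, Duration, Genre, ReleaseYear}: every determinant is a superkey — BCNF.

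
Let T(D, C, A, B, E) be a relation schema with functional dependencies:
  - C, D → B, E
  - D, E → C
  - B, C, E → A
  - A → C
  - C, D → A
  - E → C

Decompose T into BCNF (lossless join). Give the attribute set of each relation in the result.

Candidate keys of the original relation: {A, D}, {C, D}, {D, E}.
Within {A, B, C, D, E}: {B, C, E}⁺ ∩ {A, B, C, D, E} = {A, B, C, E}, not the whole set, so B, C, E → A violates BCNF; decompose into {A, B, C, E} and {B, C, D, E}.
Within {A, B, C, E}: {A}⁺ ∩ {A, B, C, E} = {A, C}, not the whole set, so A → C violates BCNF; decompose into {A, C} and {A, B, E}.
{A, C} is in BCNF.
{A, B, E} is in BCNF.
Within {B, C, D, E}: {E}⁺ ∩ {B, C, D, E} = {C, E}, not the whole set, so E → C violates BCNF; decompose into {C, E} and {B, D, E}.
{C, E} is in BCNF.
{B, D, E} is in BCNF.

{A, B, E}; {A, C}; {B, D, E}; {C, E}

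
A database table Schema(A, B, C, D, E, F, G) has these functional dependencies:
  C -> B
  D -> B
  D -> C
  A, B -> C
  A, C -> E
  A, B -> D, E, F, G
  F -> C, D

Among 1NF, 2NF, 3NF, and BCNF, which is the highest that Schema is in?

3NF

Candidate keys: {A, B}, {A, C}, {A, D}, {A, F}. Prime attributes: {A, B, C, D, F}.
C -> B breaks BCNF: {C}⁺ = {B, C}, so {C} is not a superkey.
Its right-hand attributes {B} are all prime, as are those of every other non-superkey FD — the relation is in 3NF.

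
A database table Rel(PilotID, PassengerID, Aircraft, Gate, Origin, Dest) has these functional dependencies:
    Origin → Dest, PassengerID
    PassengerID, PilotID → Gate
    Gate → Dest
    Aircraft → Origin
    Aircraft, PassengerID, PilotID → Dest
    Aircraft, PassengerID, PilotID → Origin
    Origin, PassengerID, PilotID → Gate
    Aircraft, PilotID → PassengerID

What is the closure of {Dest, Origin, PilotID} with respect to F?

Start with {Dest, Origin, PilotID}.
Origin → Dest, PassengerID applies; add {PassengerID} → now {Dest, Origin, PassengerID, PilotID}.
PassengerID, PilotID → Gate applies; add {Gate} → now {Dest, Gate, Origin, PassengerID, PilotID}.
No further FD applies.

{Dest, Gate, Origin, PassengerID, PilotID}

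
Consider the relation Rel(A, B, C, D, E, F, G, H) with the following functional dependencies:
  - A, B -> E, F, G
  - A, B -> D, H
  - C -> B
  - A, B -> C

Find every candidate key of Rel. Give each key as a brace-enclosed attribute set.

{A, B}, {A, C}

{A} never appears on the right of any FD, so every key must include it.
Closure of {A, B} is {A, B, C, D, E, F, G, H}, the whole schema; {A, B} is a candidate key.
Closure of {A, C} is {A, B, C, D, E, F, G, H}, the whole schema; {A, C} is a candidate key.
Any other superkey properly contains one of these, so there are no further candidate keys.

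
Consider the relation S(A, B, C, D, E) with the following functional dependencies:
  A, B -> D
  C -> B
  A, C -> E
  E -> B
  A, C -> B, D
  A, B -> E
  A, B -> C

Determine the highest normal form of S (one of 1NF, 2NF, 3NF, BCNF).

Candidate keys: {A, B}, {A, C}, {A, E}. Prime attributes: {A, B, C, E}.
For C -> B we have {C}⁺ = {B, C}; {C} is not a superkey, so BCNF fails.
But every attribute on its right side ({B}) is prime, and the same holds for every other non-superkey FD, so 3NF still holds.

3NF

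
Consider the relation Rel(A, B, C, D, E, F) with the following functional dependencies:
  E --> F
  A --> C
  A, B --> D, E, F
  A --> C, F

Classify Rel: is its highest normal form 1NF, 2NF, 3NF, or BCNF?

1NF

Candidate key: {A, B}. Prime attributes: {A, B}.
E --> F: {E}⁺ = {E, F}, which is not all of the attributes, so the left side is not a superkey — BCNF is violated.
E --> F determines the non-prime attribute {F} from a non-superkey — 3NF is violated.
{A} is a proper subset of the key {A, B}, and {A}⁺ contains the non-prime attributes {C, F} — a partial dependency, so 2NF is violated.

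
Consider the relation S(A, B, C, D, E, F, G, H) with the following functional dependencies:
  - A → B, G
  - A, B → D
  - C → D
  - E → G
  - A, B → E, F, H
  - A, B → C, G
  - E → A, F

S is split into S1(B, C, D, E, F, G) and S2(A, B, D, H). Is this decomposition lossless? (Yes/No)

No

The shared attributes are {B, D} and {B, D}⁺ = {B, D}.
The closure covers neither S1 nor S2 entirely; the join is not lossless.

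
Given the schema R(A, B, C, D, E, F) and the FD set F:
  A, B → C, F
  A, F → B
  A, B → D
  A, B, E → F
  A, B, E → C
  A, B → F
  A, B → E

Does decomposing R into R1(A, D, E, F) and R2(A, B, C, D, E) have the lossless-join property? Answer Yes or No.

No

Common attributes: {A, D, E}; their closure is {A, D, E}.
The closure covers neither R1 nor R2 entirely; the join is not lossless.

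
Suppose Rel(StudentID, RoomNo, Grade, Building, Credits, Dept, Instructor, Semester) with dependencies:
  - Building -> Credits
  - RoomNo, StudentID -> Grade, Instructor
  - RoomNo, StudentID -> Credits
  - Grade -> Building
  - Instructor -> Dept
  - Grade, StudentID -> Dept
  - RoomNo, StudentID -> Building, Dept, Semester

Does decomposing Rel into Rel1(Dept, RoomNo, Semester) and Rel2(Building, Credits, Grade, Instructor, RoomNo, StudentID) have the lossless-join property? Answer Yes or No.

Rel1 ∩ Rel2 = {RoomNo}; its closure under F is {RoomNo}.
Neither Rel1 nor Rel2 is contained in that closure, so the decomposition is lossy.

No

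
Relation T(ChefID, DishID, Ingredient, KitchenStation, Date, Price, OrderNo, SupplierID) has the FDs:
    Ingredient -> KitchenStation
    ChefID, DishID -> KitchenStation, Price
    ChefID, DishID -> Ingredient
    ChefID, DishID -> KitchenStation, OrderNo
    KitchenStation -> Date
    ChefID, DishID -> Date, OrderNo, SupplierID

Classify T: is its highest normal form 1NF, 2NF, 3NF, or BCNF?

2NF

Candidate key: {ChefID, DishID}. Prime attributes: {ChefID, DishID}.
Ingredient -> KitchenStation breaks BCNF: {Ingredient}⁺ = {Date, Ingredient, KitchenStation}, so {Ingredient} is not a superkey.
Because {KitchenStation} is non-prime and the left side of Ingredient -> KitchenStation is not a superkey, the relation is not in 3NF.
No non-prime attribute depends on a proper subset of any candidate key, so 2NF holds.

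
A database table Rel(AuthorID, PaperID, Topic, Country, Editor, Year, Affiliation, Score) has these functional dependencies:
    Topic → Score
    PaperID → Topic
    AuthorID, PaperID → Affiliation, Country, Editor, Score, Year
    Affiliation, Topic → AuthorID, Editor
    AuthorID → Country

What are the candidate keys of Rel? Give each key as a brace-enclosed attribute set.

{Affiliation, PaperID}, {AuthorID, PaperID}

{PaperID} never appears on the right of any FD, so every key must include it.
{Affiliation, PaperID} is a candidate key since {Affiliation, PaperID}⁺ = {Affiliation, AuthorID, Country, Editor, PaperID, Score, Topic, Year} covers every attribute.
{AuthorID, PaperID} is a candidate key since {AuthorID, PaperID}⁺ = {Affiliation, AuthorID, Country, Editor, PaperID, Score, Topic, Year} covers every attribute.
These are minimal and exhaustive — every other superkey contains one of them.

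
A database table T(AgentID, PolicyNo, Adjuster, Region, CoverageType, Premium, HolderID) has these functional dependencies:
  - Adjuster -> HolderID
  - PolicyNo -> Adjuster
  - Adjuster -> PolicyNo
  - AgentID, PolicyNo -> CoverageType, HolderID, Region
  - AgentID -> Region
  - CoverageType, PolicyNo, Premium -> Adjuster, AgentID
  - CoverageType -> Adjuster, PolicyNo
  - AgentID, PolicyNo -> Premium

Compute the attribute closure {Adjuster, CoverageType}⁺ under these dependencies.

{Adjuster, CoverageType, HolderID, PolicyNo}

Start with {Adjuster, CoverageType}.
Adjuster -> HolderID applies; add {HolderID} → now {Adjuster, CoverageType, HolderID}.
Adjuster -> PolicyNo applies; add {PolicyNo} → now {Adjuster, CoverageType, HolderID, PolicyNo}.
No further FD applies.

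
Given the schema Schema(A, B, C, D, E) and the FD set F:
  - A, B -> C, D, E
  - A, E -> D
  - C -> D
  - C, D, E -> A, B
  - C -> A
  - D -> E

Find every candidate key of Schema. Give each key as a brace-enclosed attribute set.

{A, B}, {C}

{C} is a candidate key since {C}⁺ = {A, B, C, D, E} covers every attribute.
{A, B} is a candidate key since {A, B}⁺ = {A, B, C, D, E} covers every attribute.
Any other superkey properly contains one of these, so there are no further candidate keys.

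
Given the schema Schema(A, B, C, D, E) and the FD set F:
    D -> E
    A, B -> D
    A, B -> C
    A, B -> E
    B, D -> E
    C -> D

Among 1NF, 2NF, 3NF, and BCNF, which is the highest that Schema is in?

2NF

Candidate key: {A, B}. Prime attributes: {A, B}.
D -> E: {D}⁺ = {D, E}, which is not all of the attributes, so the left side is not a superkey — BCNF is violated.
D -> E determines the non-prime attribute {E} from a non-superkey — 3NF is violated.
Checking every proper subset of each key, none determines a non-prime attribute — 2NF is satisfied.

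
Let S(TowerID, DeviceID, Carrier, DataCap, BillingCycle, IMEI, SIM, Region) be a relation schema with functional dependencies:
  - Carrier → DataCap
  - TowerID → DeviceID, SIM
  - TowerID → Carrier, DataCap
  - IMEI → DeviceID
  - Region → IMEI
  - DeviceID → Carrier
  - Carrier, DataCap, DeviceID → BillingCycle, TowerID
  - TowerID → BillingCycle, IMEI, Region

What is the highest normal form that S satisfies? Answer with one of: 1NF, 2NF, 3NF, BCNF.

Candidate keys: {DeviceID}, {IMEI}, {Region}, {TowerID}. Prime attributes: {DeviceID, IMEI, Region, TowerID}.
For Carrier → DataCap we have {Carrier}⁺ = {Carrier, DataCap}; {Carrier} is not a superkey, so BCNF fails.
Carrier → DataCap determines the non-prime attribute {DataCap} from a non-superkey — 3NF is violated.
Every candidate key is a single attribute, so no partial dependency is possible; 2NF holds.

2NF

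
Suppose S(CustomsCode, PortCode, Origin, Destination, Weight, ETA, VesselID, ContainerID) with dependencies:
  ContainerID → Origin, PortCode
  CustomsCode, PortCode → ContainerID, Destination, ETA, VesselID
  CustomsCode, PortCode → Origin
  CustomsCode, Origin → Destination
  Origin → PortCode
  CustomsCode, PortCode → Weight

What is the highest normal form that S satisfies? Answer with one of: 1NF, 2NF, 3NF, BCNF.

3NF

Candidate keys: {ContainerID, CustomsCode}, {CustomsCode, Origin}, {CustomsCode, PortCode}. Prime attributes: {ContainerID, CustomsCode, Origin, PortCode}.
For ContainerID → Origin, PortCode we have {ContainerID}⁺ = {ContainerID, Origin, PortCode}; {ContainerID} is not a superkey, so BCNF fails.
Since {Origin, PortCode} ⊆ prime attributes and every other non-superkey FD also has a prime right side, the schema is in 3NF.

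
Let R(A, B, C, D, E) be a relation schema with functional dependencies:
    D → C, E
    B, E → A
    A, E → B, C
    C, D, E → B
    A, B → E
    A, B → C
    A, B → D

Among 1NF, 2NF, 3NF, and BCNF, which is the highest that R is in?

Candidate keys: {A, B}, {A, E}, {B, E}, {D}. Prime attributes: {A, B, D, E}.
The left-hand side of every FD is a superkey, so BCNF is satisfied.

BCNF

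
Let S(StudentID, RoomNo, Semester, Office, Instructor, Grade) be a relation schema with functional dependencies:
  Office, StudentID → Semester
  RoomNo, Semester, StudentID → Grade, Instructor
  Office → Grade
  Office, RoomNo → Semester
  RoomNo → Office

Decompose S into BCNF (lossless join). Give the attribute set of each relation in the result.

Candidate key of the original relation: {RoomNo, StudentID}.
Within {Grade, Instructor, Office, RoomNo, Semester, StudentID}: {Office, StudentID}⁺ ∩ {Grade, Instructor, Office, RoomNo, Semester, StudentID} = {Grade, Office, Semester, StudentID}, not the whole set, so Office, StudentID → Grade, Semester violates BCNF; decompose into {Grade, Office, Semester, StudentID} and {Instructor, Office, RoomNo, StudentID}.
Within {Grade, Office, Semester, StudentID}: {Office}⁺ ∩ {Grade, Office, Semester, StudentID} = {Grade, Office}, not the whole set, so Office → Grade violates BCNF; decompose into {Grade, Office} and {Office, Semester, StudentID}.
{Grade, Office} has no BCNF violation.
{Office, Semester, StudentID} has no BCNF violation.
Within {Instructor, Office, RoomNo, StudentID}: {RoomNo}⁺ ∩ {Instructor, Office, RoomNo, StudentID} = {Office, RoomNo}, not the whole set, so RoomNo → Office violates BCNF; decompose into {Office, RoomNo} and {Instructor, RoomNo, StudentID}.
{Office, RoomNo} has no BCNF violation.
{Instructor, RoomNo, StudentID} has no BCNF violation.

{Grade, Office}; {Instructor, RoomNo, StudentID}; {Office, RoomNo}; {Office, Semester, StudentID}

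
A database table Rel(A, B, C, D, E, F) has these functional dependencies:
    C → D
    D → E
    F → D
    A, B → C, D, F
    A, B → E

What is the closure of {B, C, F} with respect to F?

{B, C, D, E, F}

Start with {B, C, F}.
C → D applies; add {D} → now {B, C, D, F}.
D → E applies; add {E} → now {B, C, D, E, F}.
No further FD applies.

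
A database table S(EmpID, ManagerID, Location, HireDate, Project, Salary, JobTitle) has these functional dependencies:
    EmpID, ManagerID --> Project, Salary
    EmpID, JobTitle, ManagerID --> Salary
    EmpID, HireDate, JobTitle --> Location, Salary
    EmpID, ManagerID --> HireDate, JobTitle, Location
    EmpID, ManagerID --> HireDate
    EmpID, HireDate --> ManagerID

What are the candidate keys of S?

Attributes never on any right-hand side: {EmpID} — every candidate key must contain it.
Closure of {EmpID, HireDate} is {EmpID, HireDate, JobTitle, Location, ManagerID, Project, Salary}, the whole schema; {EmpID, HireDate} is a candidate key.
Closure of {EmpID, ManagerID} is {EmpID, HireDate, JobTitle, Location, ManagerID, Project, Salary}, the whole schema; {EmpID, ManagerID} is a candidate key.
Any other superkey properly contains one of these, so there are no further candidate keys.

{EmpID, HireDate}, {EmpID, ManagerID}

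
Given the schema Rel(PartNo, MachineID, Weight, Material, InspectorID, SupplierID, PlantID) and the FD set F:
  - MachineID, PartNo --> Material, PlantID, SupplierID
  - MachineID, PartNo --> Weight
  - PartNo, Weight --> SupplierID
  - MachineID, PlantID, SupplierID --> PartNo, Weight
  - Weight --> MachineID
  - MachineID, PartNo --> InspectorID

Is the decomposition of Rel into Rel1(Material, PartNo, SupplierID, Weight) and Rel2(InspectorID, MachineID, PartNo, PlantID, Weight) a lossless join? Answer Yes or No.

Rel1 ∩ Rel2 = {PartNo, Weight}; its closure under F is {InspectorID, MachineID, Material, PartNo, PlantID, SupplierID, Weight}.
This includes all of Rel1, so the common attributes are a superkey of Rel1 — the join is lossless.

Yes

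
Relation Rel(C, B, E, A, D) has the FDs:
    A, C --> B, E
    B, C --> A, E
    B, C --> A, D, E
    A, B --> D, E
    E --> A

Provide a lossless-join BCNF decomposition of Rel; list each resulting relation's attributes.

{A, B, C}; {A, E}; {B, D, E}

Candidate keys of the original relation: {A, C}, {B, C}, {C, E}.
{A, B, C, D, E}: {A, B} determines {A, B, D, E} here but is not a superkey — split on A, B --> D, E, giving {A, B, D, E} and {A, B, C}.
{A, B, D, E}: {E} determines {A, E} here but is not a superkey — split on E --> A, giving {A, E} and {B, D, E}.
{A, E} has no BCNF violation.
{B, D, E} has no BCNF violation.
{A, B, C} has no BCNF violation.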